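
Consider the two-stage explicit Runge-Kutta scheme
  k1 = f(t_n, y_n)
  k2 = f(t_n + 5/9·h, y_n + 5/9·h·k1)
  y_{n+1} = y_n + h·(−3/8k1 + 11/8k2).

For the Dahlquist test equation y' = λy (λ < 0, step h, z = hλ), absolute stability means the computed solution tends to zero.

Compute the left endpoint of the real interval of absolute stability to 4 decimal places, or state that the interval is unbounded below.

On y'=λy, z=hλ:
  k1=λy_n ⇒ h·k1=z·y_n;  k2=λ(1+5/9z)y_n ⇒ h·k2=z(1+5/9z)y_n
  y_{n+1}/y_n = 1 − 3/8z + 11/8z(1+5/9z) = 1 + z + 55/72z²
  ⇒ R(z) = 1 + z + 55/72z².

Find x<0 with |R(x)|<1.
x=-0.51: |R|=0.6887
R=1: x+55/72x²=0 ⇒ x=−72/55=-1.3091; min R=1−1/(4·55/72)=0.6727>−1
Confirm numerically:
  x=-1.156: |R|=0.86481 <1
  x=-0.674: |R|=0.67302 <1
  x=-0.578: |R|=0.67720 <1
  x=-0.541: |R|=0.68258 <1
  x=-1.696: |R|=1.50126 >1
  x=-1.478: |R|=1.19070 >1
So |R|<1 on (-1.3091, 0).

left endpoint -1.3091.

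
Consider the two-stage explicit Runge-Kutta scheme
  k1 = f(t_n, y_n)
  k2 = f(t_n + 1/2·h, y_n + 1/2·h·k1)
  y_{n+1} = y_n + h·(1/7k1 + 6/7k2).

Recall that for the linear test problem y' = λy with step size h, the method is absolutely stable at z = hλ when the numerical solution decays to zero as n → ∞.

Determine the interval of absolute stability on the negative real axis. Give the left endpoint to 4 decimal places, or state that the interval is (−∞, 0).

z∈(-2.3333,0).

On y'=λy, z=hλ:
  k1=λy_n ⇒ h·k1=z·y_n;  k2=λ(1+1/2z)y_n ⇒ h·k2=z(1+1/2z)y_n
  y_{n+1}/y_n = 1 + 1/7z + 6/7z(1+1/2z) = 1 + z + 3/7z²
  ⇒ R(z) = 1 + z + 3/7z².

Need |R(x)|<1, x<0.
x=-1.79: |R|=0.5832
R=1: x+3/7x²=0 ⇒ x=−7/3=-2.3333; min R=1−1/(4·3/7)=0.4167>−1
Confirm numerically:
  x=-1.815: |R|=0.59681 <1
  x=-1.502: |R|=0.46486 <1
  x=-1.454: |R|=0.45205 <1
  x=-1.172: |R|=0.41668 <1
  x=-2.864: |R|=1.65136 >1
  x=-2.657: |R|=1.36856 >1
  x=-2.521: |R|=1.20276 >1
Interval (-2.3333, 0).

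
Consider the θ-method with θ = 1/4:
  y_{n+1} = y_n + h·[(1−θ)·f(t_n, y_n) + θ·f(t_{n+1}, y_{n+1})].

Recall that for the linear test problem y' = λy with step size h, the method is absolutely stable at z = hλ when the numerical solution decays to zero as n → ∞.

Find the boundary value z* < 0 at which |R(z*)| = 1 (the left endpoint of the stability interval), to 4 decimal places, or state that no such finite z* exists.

z* = -4.0000.

Set f=λy, z=hλ:
  y_{n+1} = y_n + z·[3/4·y_n + 1/4·y_{n+1}] ⇒ (1 − 1/4z)y_{n+1} = (1 + 3/4z)y_n
  so R(z) = (1 + 3/4z)/(1 − 1/4z).

Solve |R(x)|<1 on ℝ⁻.
x=-1.24: |R|=0.0534
R=−1: 1+3/4x = −1+1/4x ⇒ -1/2x=2 ⇒ x=2/(-1/2)=-4.0000
Confirm numerically:
  x=-3.894: |R|=0.97314 <1
  x=-3.369: |R|=0.82874 <1
  x=-1.996: |R|=0.33155 <1
  x=-4.396: |R|=1.09433 >1
  x=-4.088: |R|=1.02176 >1
  x=-4.063: |R|=1.01563 >1
Interval (-4.0000, 0).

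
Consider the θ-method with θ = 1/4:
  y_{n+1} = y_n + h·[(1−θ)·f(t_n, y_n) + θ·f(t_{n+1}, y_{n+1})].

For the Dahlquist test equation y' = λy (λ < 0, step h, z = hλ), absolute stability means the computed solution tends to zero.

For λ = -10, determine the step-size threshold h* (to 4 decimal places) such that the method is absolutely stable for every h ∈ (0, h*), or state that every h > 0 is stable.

With y'=λy (z=hλ):
  y_{n+1} = y_n + z·[3/4·y_n + 1/4·y_{n+1}] ⇒ (1 − 1/4z)y_{n+1} = (1 + 3/4z)y_n
  ⇒ R(z) = (1 + 3/4z)/(1 − 1/4z).

Need |R(x)|<1, x<0.
x=-0.82: |R|=0.3195
R=−1: 1+3/4x = −1+1/4x ⇒ -1/2x=2 ⇒ x=2/(-1/2)=-4.0000
Confirm numerically:
  x=-2.373: |R|=0.48941 <1
  x=-1.848: |R|=0.26402 <1
  x=-1.789: |R|=0.23614 <1
  x=-4.154: |R|=1.03777 >1
  x=-4.086: |R|=1.02127 >1
Stable set (-4.0000, 0).

(-4.0000,0); λ=-10 ⇒ h* = (4)/10 = 0.4000.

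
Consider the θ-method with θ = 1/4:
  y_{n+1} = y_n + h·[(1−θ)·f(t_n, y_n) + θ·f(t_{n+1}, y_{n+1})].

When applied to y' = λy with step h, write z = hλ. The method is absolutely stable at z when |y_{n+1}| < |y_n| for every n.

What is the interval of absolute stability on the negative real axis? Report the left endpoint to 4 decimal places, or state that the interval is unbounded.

Set f=λy, z=hλ:
  y_{n+1} = y_n + z·[3/4·y_n + 1/4·y_{n+1}] ⇒ (1 − 1/4z)y_{n+1} = (1 + 3/4z)y_n
  R(z) = (1 + 3/4z)/(1 − 1/4z).

Need |R(x)|<1, x<0.
x=-0.34: |R|=0.6866
R=−1: 1+3/4x = −1+1/4x ⇒ -1/2x=2 ⇒ x=2/(-1/2)=-4.0000
Confirm numerically:
  x=-2.873: |R|=0.67205 <1
  x=-2.511: |R|=0.54262 <1
  x=-1.605: |R|=0.14541 <1
  x=-4.234: |R|=1.05684 >1
  x=-4.200: |R|=1.04878 >1
  x=-4.174: |R|=1.04257 >1
So |R|<1 on (-4.0000, 0).

z∈(-4.0000,0).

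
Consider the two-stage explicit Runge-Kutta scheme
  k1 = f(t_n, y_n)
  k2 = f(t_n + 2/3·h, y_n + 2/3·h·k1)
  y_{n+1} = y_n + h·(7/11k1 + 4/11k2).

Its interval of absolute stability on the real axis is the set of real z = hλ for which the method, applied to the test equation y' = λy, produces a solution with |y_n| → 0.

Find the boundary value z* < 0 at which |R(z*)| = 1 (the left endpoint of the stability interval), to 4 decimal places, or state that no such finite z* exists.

Test eqn y'=λy, z=hλ:
  k1=λy_n ⇒ h·k1=z·y_n;  k2=λ(1+2/3z)y_n ⇒ h·k2=z(1+2/3z)y_n
  y_{n+1}/y_n = 1 + 7/11z + 4/11z(1+2/3z) = 1 + z + 8/33z²
  Hence R(z) = 1 + z + 8/33z².

Find x<0 with |R(x)|<1.
x=-1.15: |R|=0.1706
R=1: x+8/33x²=0 ⇒ x=−33/8=-4.1250; min R=1−1/(4·8/33)=-0.0312>−1
Confirm numerically:
  x=-3.245: |R|=0.30773 <1
  x=-2.547: |R|=0.02566 <1
  x=-2.346: |R|=0.01177 <1
  x=-2.252: |R|=0.02254 <1
  x=-4.639: |R|=1.57805 >1
  x=-4.268: |R|=1.14796 >1
Interval (-4.1250, 0).

z* = -4.1250.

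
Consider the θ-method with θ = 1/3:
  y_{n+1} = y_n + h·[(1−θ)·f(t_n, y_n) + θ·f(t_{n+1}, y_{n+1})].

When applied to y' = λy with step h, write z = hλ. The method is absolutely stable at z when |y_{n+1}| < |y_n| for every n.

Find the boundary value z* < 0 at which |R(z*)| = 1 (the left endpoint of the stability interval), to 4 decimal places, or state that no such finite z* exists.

z* = -6.0000.

With y'=λy (z=hλ):
  y_{n+1} = y_n + z·[2/3·y_n + 1/3·y_{n+1}] ⇒ (1 − 1/3z)y_{n+1} = (1 + 2/3z)y_n
  so R(z) = (1 + 2/3z)/(1 − 1/3z).

Solve |R(x)|<1 on ℝ⁻.
x=-0.48: |R|=0.5862
R=−1: 1+2/3x = −1+1/3x ⇒ -1/3x=2 ⇒ x=2/(-1/3)=-6.0000
Confirm numerically:
  x=-4.712: |R|=0.83299 <1
  x=-3.912: |R|=0.69792 <1
  x=-3.709: |R|=0.65852 <1
  x=-3.500: |R|=0.61538 <1
  x=-6.514: |R|=1.05403 >1
  x=-6.332: |R|=1.03558 >1
  x=-6.136: |R|=1.01489 >1
So |R|<1 on (-6.0000, 0).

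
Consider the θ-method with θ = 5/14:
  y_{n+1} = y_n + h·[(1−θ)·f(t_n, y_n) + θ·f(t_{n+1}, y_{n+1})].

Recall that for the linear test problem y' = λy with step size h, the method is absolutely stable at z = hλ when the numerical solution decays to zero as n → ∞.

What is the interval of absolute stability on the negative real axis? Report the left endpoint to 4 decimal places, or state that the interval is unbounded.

Set f=λy, z=hλ:
  y_{n+1} = y_n + z·[9/14·y_n + 5/14·y_{n+1}] ⇒ (1 − 5/14z)y_{n+1} = (1 + 9/14z)y_n
  so R(z) = (1 + 9/14z)/(1 − 5/14z).

Boundary: |R(x)|=1, x<0.
x=-1.51: |R|=0.0190
R=−1: 1+9/14x = −1+5/14x ⇒ -2/7x=2 ⇒ x=2/(-2/7)=-7.0000
Confirm numerically:
  x=-6.358: |R|=0.94392 <1
  x=-5.906: |R|=0.89947 <1
  x=-4.753: |R|=0.76200 <1
  x=-7.358: |R|=1.02819 >1
  x=-7.286: |R|=1.02268 >1
Interval (-7.0000, 0).

(-7.0000, 0).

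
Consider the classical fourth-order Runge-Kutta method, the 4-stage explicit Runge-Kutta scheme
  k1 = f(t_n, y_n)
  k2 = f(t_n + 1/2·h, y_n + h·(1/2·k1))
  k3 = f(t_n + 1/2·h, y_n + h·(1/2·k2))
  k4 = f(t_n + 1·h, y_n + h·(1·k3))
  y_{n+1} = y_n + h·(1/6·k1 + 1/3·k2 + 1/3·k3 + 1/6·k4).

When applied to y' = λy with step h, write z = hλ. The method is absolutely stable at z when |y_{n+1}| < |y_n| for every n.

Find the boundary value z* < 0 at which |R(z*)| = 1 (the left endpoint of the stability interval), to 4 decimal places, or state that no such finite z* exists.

z* = -2.7853.

Set f=λy, z=hλ:
  order 4, 4-stage ⇒ R(z)=1+z+z^2/2+z^3/6+z^4/24
  (e.g. R(-0.62)=0.53864, |R|=0.53864)

Need |R(x)|<1, x<0.
x=-0.62: |R|=0.5386
|R(-3.02)|=1.4155 |R(-2.43)|=0.5838 |R(-1.68)|=0.2728
Bisect:
  x_lo=-3.2882 |R|=2.0636  x_hi=-0.3546 |R|=0.7015
  mid=-1.82144 |R|=0.28885 →hi
  mid=-2.55484 |R|=0.70462 →hi
  mid=-2.92154 |R|=1.22561 →lo
  mid=-2.73819 |R|=0.93127 →hi
  mid=-2.82986 |R|=1.06930 →lo
  mid=-2.78403 |R|=0.99809 →hi
  mid=-2.80694 |R|=1.03314 →lo
  mid=-2.79549 |R|=1.01548 →lo
  ...
  [-2.78546,-2.78528] ⇒ x*=-2.7853
Stable set (-2.7853, 0).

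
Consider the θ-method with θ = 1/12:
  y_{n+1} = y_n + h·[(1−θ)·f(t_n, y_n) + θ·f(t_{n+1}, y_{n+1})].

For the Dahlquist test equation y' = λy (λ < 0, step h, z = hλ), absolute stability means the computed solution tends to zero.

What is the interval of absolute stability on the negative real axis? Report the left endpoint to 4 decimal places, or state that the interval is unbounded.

Test eqn y'=λy, z=hλ:
  y_{n+1} = y_n + z·[11/12·y_n + 1/12·y_{n+1}] ⇒ (1 − 1/12z)y_{n+1} = (1 + 11/12z)y_n
  ⇒ R(z) = (1 + 11/12z)/(1 − 1/12z).

Boundary: |R(x)|=1, x<0.
x=-1.13: |R|=0.0327
R=−1: 1+11/12x = −1+1/12x ⇒ -5/6x=2 ⇒ x=2/(-5/6)=-2.4000
Confirm numerically:
  x=-1.619: |R|=0.42654 <1
  x=-1.489: |R|=0.32463 <1
  x=-1.006: |R|=0.07181 <1
  x=-2.991: |R|=1.39424 >1
  x=-2.928: |R|=1.35370 >1
Interval (-2.4000, 0).

(-2.4000, 0).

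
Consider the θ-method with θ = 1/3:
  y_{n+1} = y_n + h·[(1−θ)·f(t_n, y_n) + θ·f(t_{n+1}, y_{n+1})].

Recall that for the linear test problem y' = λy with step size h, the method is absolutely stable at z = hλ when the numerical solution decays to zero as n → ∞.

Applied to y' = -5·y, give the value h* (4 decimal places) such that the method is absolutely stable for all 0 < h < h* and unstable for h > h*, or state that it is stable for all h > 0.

Test eqn y'=λy, z=hλ:
  y_{n+1} = y_n + z·[2/3·y_n + 1/3·y_{n+1}] ⇒ (1 − 1/3z)y_{n+1} = (1 + 2/3z)y_n
  so R(z) = (1 + 2/3z)/(1 − 1/3z).

Find x<0 with |R(x)|<1.
x=-0.97: |R|=0.2670
R=−1: 1+2/3x = −1+1/3x ⇒ -1/3x=2 ⇒ x=2/(-1/3)=-6.0000
Confirm numerically:
  x=-5.702: |R|=0.96575 <1
  x=-3.975: |R|=0.70968 <1
  x=-3.108: |R|=0.52652 <1
  x=-6.583: |R|=1.06084 >1
  x=-6.306: |R|=1.03288 >1
  x=-6.212: |R|=1.02301 >1
So |R|<1 on (-6.0000, 0).

(-6.0000,0); λ=-5 ⇒ h* = (6)/5 = 1.2000.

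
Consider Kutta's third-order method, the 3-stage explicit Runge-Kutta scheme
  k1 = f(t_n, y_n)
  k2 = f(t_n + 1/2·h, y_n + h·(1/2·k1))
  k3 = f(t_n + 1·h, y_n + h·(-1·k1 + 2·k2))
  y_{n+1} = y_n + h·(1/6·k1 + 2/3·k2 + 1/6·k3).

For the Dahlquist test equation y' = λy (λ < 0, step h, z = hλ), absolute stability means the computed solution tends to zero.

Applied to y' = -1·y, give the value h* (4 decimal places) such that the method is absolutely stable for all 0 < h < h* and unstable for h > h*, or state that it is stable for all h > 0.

Test eqn y'=λy, z=hλ:
  order 3, 3-stage ⇒ R(z)=1+z+z^2/2+z^3/6
  (e.g. R(-1.27)=0.19505, |R|=0.19505)

Solve |R(x)|<1 on ℝ⁻.
x=-1.27: |R|=0.1951
|R(-2.79)|=1.5176 |R(-2.65)|=1.2404 |R(-2.2)|=0.5547
Bisect:
  x_lo=-2.9334 |R|=1.8379  x_hi=-0.2353 |R|=0.7902
  mid=-1.58434 |R|=0.00791 →hi
  mid=-2.25888 |R|=0.62861 →hi
  mid=-2.59615 |R|=1.14248 →lo
  mid=-2.42751 |R|=0.86525 →hi
  mid=-2.51183 |R|=0.99849 →hi
  mid=-2.55399 |R|=1.06911 →lo
  mid=-2.53291 |R|=1.03346 →lo
  ...
  [-2.51282,-2.51265] ⇒ x*=-2.5127
So |R|<1 on (-2.5127, 0).

(-2.5127,0); λ=-1 ⇒ h* = 2.5127.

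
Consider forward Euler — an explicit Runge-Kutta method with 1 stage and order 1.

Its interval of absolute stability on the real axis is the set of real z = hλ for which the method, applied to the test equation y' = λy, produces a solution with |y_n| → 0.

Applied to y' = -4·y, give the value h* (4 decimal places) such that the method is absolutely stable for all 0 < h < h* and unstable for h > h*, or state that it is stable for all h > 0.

(-2.0000,0); λ=-4 ⇒ h* = 0.5000.

On y'=λy, z=hλ:
  order 1, 1-stage ⇒ R(z)=1+z
  (e.g. R(-0.85)=0.15000, |R|=0.15000)

Find x<0 with |R(x)|<1.
x=-0.85: |R|=0.1500
|R(-1.99)|=0.9900 |R(-1.23)|=0.2300
Bisect:
  x_lo=-2.6789 |R|=1.6789  x_hi=-0.3079 |R|=0.6921
  mid=-1.49343 |R|=0.49343 →hi
  mid=-2.08618 |R|=1.08618 →lo
  mid=-1.78980 |R|=0.78980 →hi
  mid=-1.93799 |R|=0.93799 →hi
  mid=-2.01208 |R|=1.01208 →lo
  mid=-1.97504 |R|=0.97504 →hi
  mid=-1.99356 |R|=0.99356 →hi
  mid=-2.00282 |R|=1.00282 →lo
  mid=-1.99819 |R|=0.99819 →hi
  mid=-2.00050 |R|=1.00050 →lo
  ...
  [-2.00007,-1.99993] ⇒ x*=-2.0000
Stable set (-2.0000, 0).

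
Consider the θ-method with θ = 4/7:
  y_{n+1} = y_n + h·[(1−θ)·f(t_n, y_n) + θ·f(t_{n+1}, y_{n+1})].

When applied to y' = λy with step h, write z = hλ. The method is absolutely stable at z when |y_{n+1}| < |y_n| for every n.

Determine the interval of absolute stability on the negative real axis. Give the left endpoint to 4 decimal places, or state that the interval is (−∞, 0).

unbounded; (−∞, 0).

Test eqn y'=λy, z=hλ:
  y_{n+1} = y_n + z·[3/7·y_n + 4/7·y_{n+1}] ⇒ (1 − 4/7z)y_{n+1} = (1 + 3/7z)y_n
  so R(z) = (1 + 3/7z)/(1 − 4/7z).

Need |R(x)|<1, x<0.
x=-1.73: |R|=0.1300
x=-2: |R|=0.0667
x=-10: |R|=0.4894
x=-100: |R|=0.7199
θ=4/7≥1/2 ⇒ |1+3/7x|<|1−4/7x| ∀x<0 ⇒ stable on all of ℝ⁻.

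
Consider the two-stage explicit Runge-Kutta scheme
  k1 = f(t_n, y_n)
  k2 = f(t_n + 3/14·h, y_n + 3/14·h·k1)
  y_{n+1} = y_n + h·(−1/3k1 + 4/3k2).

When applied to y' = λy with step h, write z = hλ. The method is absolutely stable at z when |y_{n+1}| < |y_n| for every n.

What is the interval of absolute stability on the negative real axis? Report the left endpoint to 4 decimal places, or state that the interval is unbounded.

z∈(-3.5000,0).

Test eqn y'=λy, z=hλ:
  k1=λy_n ⇒ h·k1=z·y_n;  k2=λ(1+3/14z)y_n ⇒ h·k2=z(1+3/14z)y_n
  y_{n+1}/y_n = 1 − 1/3z + 4/3z(1+3/14z) = 1 + z + 2/7z²
  so R(z) = 1 + z + 2/7z².

Solve |R(x)|<1 on ℝ⁻.
x=-1.75: |R|=0.1250
R=1: x+2/7x²=0 ⇒ x=−7/2=-3.5000; min R=1−1/(4·2/7)=0.1250>−1
Confirm numerically:
  x=-1.710: |R|=0.12546 <1
  x=-1.639: |R|=0.12852 <1
  x=-1.428: |R|=0.15462 <1
  x=-3.989: |R|=1.55732 >1
  x=-3.729: |R|=1.24398 >1
Interval (-3.5000, 0).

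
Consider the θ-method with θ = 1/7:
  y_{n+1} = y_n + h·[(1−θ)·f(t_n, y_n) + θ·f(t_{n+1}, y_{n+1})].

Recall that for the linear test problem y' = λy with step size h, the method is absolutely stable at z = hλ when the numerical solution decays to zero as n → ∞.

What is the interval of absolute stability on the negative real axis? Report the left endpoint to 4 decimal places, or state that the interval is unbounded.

On y'=λy, z=hλ:
  y_{n+1} = y_n + z·[6/7·y_n + 1/7·y_{n+1}] ⇒ (1 − 1/7z)y_{n+1} = (1 + 6/7z)y_n
  ⇒ R(z) = (1 + 6/7z)/(1 − 1/7z).

Boundary: |R(x)|=1, x<0.
x=-1.25: |R|=0.0606
R=−1: 1+6/7x = −1+1/7x ⇒ -5/7x=2 ⇒ x=2/(-5/7)=-2.8000
Confirm numerically:
  x=-1.981: |R|=0.54404 <1
  x=-1.930: |R|=0.51288 <1
  x=-1.422: |R|=0.18190 <1
  x=-3.268: |R|=1.22789 >1
  x=-3.146: |R|=1.17051 >1
  x=-2.997: |R|=1.09853 >1
Stable set (-2.8000, 0).

z∈(-2.8000,0).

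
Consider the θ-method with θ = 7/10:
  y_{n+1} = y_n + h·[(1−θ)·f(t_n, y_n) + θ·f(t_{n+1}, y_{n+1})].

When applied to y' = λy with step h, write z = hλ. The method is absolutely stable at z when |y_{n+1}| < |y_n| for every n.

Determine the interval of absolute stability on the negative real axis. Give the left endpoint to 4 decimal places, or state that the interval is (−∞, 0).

Set f=λy, z=hλ:
  y_{n+1} = y_n + z·[3/10·y_n + 7/10·y_{n+1}] ⇒ (1 − 7/10z)y_{n+1} = (1 + 3/10z)y_n
  ⇒ R(z) = (1 + 3/10z)/(1 − 7/10z).

Solve |R(x)|<1 on ℝ⁻.
x=-1.4: |R|=0.2929
x=-2: |R|=0.1667
x=-10: |R|=0.2500
x=-100: |R|=0.4085
θ=7/10≥1/2 ⇒ |1+3/10x|<|1−7/10x| ∀x<0 ⇒ unbounded interval.

unbounded; (−∞, 0).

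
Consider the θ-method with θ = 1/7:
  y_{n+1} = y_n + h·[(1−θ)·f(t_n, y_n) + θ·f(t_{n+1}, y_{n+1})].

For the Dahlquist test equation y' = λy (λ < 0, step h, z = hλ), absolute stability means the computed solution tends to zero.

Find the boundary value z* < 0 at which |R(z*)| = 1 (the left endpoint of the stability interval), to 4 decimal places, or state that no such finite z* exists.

left endpoint -2.8000.

Test eqn y'=λy, z=hλ:
  y_{n+1} = y_n + z·[6/7·y_n + 1/7·y_{n+1}] ⇒ (1 − 1/7z)y_{n+1} = (1 + 6/7z)y_n
  Hence R(z) = (1 + 6/7z)/(1 − 1/7z).

Solve |R(x)|<1 on ℝ⁻.
x=-0.86: |R|=0.2341
R=−1: 1+6/7x = −1+1/7x ⇒ -5/7x=2 ⇒ x=2/(-5/7)=-2.8000
Confirm numerically:
  x=-2.590: |R|=0.89051 <1
  x=-2.550: |R|=0.86911 <1
  x=-2.451: |R|=0.81536 <1
  x=-2.349: |R|=0.75880 <1
  x=-2.980: |R|=1.09018 >1
  x=-2.936: |R|=1.06844 >1
So |R|<1 on (-2.8000, 0).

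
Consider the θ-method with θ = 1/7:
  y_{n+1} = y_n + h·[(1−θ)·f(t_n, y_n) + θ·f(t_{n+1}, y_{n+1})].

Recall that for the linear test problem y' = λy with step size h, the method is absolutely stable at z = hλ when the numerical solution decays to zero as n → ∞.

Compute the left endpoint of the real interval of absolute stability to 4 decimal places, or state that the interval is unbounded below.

Set f=λy, z=hλ:
  y_{n+1} = y_n + z·[6/7·y_n + 1/7·y_{n+1}] ⇒ (1 − 1/7z)y_{n+1} = (1 + 6/7z)y_n
  ⇒ R(z) = (1 + 6/7z)/(1 − 1/7z).

Boundary: |R(x)|=1, x<0.
x=-1.48: |R|=0.2217
R=−1: 1+6/7x = −1+1/7x ⇒ -5/7x=2 ⇒ x=2/(-5/7)=-2.8000
Confirm numerically:
  x=-2.545: |R|=0.86642 <1
  x=-2.426: |R|=0.80161 <1
  x=-2.264: |R|=0.71071 <1
  x=-2.990: |R|=1.09510 >1
  x=-2.848: |R|=1.02437 >1
So |R|<1 on (-2.8000, 0).

left endpoint -2.8000.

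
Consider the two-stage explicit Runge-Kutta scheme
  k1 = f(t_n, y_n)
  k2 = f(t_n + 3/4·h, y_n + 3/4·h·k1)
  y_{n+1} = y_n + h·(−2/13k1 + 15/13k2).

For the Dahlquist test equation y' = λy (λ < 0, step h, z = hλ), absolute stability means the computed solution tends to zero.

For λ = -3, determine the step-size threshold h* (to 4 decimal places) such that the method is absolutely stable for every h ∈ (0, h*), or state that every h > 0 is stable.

(-1.1556,0); λ=-3 ⇒ h* = (52/45)/3 = 0.3852.

With y'=λy (z=hλ):
  k1=λy_n ⇒ h·k1=z·y_n;  k2=λ(1+3/4z)y_n ⇒ h·k2=z(1+3/4z)y_n
  y_{n+1}/y_n = 1 − 2/13z + 15/13z(1+3/4z) = 1 + z + 45/52z²
  R(z) = 1 + z + 45/52z².

Boundary: |R(x)|=1, x<0.
x=-0.98: |R|=0.8511
R=1: x+45/52x²=0 ⇒ x=−52/45=-1.1556; min R=1−1/(4·45/52)=0.7111>−1
Confirm numerically:
  x=-1.038: |R|=0.89440 <1
  x=-0.861: |R|=0.78053 <1
  x=-0.743: |R|=0.73473 <1
  x=-1.211: |R|=1.05810 >1
  x=-1.191: |R|=1.03653 >1
So |R|<1 on (-1.1556, 0).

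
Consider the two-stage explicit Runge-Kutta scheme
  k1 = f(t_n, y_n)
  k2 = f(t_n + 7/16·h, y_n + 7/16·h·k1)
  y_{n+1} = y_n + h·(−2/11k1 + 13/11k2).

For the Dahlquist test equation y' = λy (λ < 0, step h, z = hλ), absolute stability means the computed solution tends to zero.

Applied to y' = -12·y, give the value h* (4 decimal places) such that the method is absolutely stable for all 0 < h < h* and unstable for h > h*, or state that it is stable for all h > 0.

Test eqn y'=λy, z=hλ:
  k1=λy_n ⇒ h·k1=z·y_n;  k2=λ(1+7/16z)y_n ⇒ h·k2=z(1+7/16z)y_n
  y_{n+1}/y_n = 1 − 2/11z + 13/11z(1+7/16z) = 1 + z + 91/176z²
  so R(z) = 1 + z + 91/176z².

Boundary: |R(x)|=1, x<0.
x=-1.22: |R|=0.5496
R=1: x+91/176x²=0 ⇒ x=−176/91=-1.9341; min R=1−1/(4·91/176)=0.5165>−1
Confirm numerically:
  x=-1.474: |R|=0.64937 <1
  x=-1.209: |R|=0.54676 <1
  x=-1.023: |R|=0.51810 <1
  x=-2.477: |R|=1.69535 >1
  x=-2.189: |R|=1.28854 >1
  x=-2.078: |R|=1.15465 >1
So |R|<1 on (-1.9341, 0).

(-1.9341,0); λ=-12 ⇒ h* = (176/91)/12 = 0.1612.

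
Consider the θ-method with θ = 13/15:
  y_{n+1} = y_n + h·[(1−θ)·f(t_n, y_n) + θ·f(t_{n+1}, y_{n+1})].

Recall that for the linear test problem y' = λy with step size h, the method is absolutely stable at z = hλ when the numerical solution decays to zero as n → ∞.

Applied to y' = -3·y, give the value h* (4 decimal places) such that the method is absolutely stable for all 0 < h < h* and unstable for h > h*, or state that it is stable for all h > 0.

On y'=λy, z=hλ:
  y_{n+1} = y_n + z·[2/15·y_n + 13/15·y_{n+1}] ⇒ (1 − 13/15z)y_{n+1} = (1 + 2/15z)y_n
  so R(z) = (1 + 2/15z)/(1 − 13/15z).

Need |R(x)|<1, x<0.
x=-1.76: |R|=0.3031
x=-2: |R|=0.2683
x=-10: |R|=0.0345
x=-100: |R|=0.1407
θ=13/15≥1/2 ⇒ |1+2/15x|<|1−13/15x| ∀x<0 ⇒ stable on all of ℝ⁻.

(−∞, 0) — no finite endpoint. Any h>0 works for λ=-3.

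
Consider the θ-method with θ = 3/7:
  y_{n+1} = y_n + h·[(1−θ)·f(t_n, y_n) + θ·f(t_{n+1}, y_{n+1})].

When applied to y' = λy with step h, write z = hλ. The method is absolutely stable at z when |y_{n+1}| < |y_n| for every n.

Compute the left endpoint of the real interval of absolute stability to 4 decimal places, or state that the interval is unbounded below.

left endpoint -14.0000.

On y'=λy, z=hλ:
  y_{n+1} = y_n + z·[4/7·y_n + 3/7·y_{n+1}] ⇒ (1 − 3/7z)y_{n+1} = (1 + 4/7z)y_n
  R(z) = (1 + 4/7z)/(1 − 3/7z).

Find x<0 with |R(x)|<1.
x=-0.98: |R|=0.3099
R=−1: 1+4/7x = −1+3/7x ⇒ -1/7x=2 ⇒ x=2/(-1/7)=-14.0000
Confirm numerically:
  x=-11.765: |R|=0.94716 <1
  x=-10.986: |R|=0.92457 <1
  x=-8.589: |R|=0.83486 <1
  x=-7.998: |R|=0.80635 <1
  x=-14.395: |R|=1.00787 >1
  x=-14.051: |R|=1.00104 >1
Interval (-14.0000, 0).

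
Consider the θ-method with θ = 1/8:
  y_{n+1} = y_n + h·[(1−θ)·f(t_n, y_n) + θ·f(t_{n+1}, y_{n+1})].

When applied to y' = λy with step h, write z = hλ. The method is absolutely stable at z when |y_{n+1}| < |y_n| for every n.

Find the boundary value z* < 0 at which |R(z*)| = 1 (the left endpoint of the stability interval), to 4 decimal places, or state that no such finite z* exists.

On y'=λy, z=hλ:
  y_{n+1} = y_n + z·[7/8·y_n + 1/8·y_{n+1}] ⇒ (1 − 1/8z)y_{n+1} = (1 + 7/8z)y_n
  so R(z) = (1 + 7/8z)/(1 − 1/8z).

Need |R(x)|<1, x<0.
x=-1.5: |R|=0.2632
R=−1: 1+7/8x = −1+1/8x ⇒ -3/4x=2 ⇒ x=2/(-3/4)=-2.6667
Confirm numerically:
  x=-2.563: |R|=0.94112 <1
  x=-2.247: |R|=0.75427 <1
  x=-1.554: |R|=0.30124 <1
  x=-3.212: |R|=1.29183 >1
  x=-3.185: |R|=1.27805 >1
  x=-3.175: |R|=1.27293 >1
Interval (-2.6667, 0).

z* = -2.6667.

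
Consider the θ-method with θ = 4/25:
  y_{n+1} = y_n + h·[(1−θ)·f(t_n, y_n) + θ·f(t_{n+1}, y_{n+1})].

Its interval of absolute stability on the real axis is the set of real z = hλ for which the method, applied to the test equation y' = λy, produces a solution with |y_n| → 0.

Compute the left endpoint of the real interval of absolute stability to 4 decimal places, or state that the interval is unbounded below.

Test eqn y'=λy, z=hλ:
  y_{n+1} = y_n + z·[21/25·y_n + 4/25·y_{n+1}] ⇒ (1 − 4/25z)y_{n+1} = (1 + 21/25z)y_n
  R(z) = (1 + 21/25z)/(1 − 4/25z).

Solve |R(x)|<1 on ℝ⁻.
x=-1.41: |R|=0.1505
R=−1: 1+21/25x = −1+4/25x ⇒ -17/25x=2 ⇒ x=2/(-17/25)=-2.9412
Confirm numerically:
  x=-2.687: |R|=0.87913 <1
  x=-1.706: |R|=0.34018 <1
  x=-1.199: |R|=0.00601 <1
  x=-3.499: |R|=1.24318 >1
  x=-3.471: |R|=1.23164 >1
Interval (-2.9412, 0).

z* = -2.9412.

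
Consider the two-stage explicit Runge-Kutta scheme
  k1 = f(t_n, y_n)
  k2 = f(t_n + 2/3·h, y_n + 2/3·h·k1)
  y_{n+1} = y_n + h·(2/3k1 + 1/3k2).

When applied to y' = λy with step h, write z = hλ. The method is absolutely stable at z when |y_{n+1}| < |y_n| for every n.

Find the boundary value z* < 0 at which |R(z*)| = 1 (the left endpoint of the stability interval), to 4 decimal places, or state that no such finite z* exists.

z* = -4.5000.

With y'=λy (z=hλ):
  k1=λy_n ⇒ h·k1=z·y_n;  k2=λ(1+2/3z)y_n ⇒ h·k2=z(1+2/3z)y_n
  y_{n+1}/y_n = 1 + 2/3z + 1/3z(1+2/3z) = 1 + z + 2/9z²
  R(z) = 1 + z + 2/9z².

Boundary: |R(x)|=1, x<0.
x=-1.58: |R|=0.0252
R=1: x+2/9x²=0 ⇒ x=−9/2=-4.5000; min R=1−1/(4·2/9)=-0.1250>−1
Confirm numerically:
  x=-3.546: |R|=0.24825 <1
  x=-3.404: |R|=0.17094 <1
  x=-2.613: |R|=0.09572 <1
  x=-5.007: |R|=1.56412 >1
  x=-4.832: |R|=1.35649 >1
  x=-4.697: |R|=1.20562 >1
So |R|<1 on (-4.5000, 0).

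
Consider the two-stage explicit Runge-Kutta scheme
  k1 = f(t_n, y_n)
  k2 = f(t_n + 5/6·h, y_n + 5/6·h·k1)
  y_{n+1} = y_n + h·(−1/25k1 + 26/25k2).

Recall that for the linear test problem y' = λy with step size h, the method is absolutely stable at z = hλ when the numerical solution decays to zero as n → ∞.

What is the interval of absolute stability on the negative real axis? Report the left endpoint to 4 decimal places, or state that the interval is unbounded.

(-1.1538, 0).

With y'=λy (z=hλ):
  k1=λy_n ⇒ h·k1=z·y_n;  k2=λ(1+5/6z)y_n ⇒ h·k2=z(1+5/6z)y_n
  y_{n+1}/y_n = 1 − 1/25z + 26/25z(1+5/6z) = 1 + z + 13/15z²
  so R(z) = 1 + z + 13/15z².

Find x<0 with |R(x)|<1.
x=-0.37: |R|=0.7486
R=1: x+13/15x²=0 ⇒ x=−15/13=-1.1538; min R=1−1/(4·13/15)=0.7115>−1
Confirm numerically:
  x=-1.012: |R|=0.87559 <1
  x=-0.683: |R|=0.72129 <1
  x=-0.586: |R|=0.71161 <1
  x=-0.561: |R|=0.71176 <1
  x=-1.698: |R|=1.80078 >1
  x=-1.302: |R|=1.16718 >1
So |R|<1 on (-1.1538, 0).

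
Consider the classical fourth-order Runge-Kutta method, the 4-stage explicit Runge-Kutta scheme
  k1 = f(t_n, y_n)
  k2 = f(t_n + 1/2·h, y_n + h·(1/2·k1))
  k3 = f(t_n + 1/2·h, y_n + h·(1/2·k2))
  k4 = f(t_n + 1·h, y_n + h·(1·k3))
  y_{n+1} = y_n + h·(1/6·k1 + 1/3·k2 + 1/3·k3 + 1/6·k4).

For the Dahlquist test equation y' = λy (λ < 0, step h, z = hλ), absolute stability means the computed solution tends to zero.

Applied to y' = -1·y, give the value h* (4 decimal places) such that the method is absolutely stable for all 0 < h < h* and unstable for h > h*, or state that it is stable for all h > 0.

With y'=λy (z=hλ):
  order 4, 4-stage ⇒ R(z)=1+z+z^2/2+z^3/6+z^4/24
  (e.g. R(-0.51)=0.60076, |R|=0.60076)

Solve |R(x)|<1 on ℝ⁻.
x=-0.51: |R|=0.6008
|R(-3.02)|=1.4155 |R(-0.87)|=0.4226 |R(-0.85)|=0.4306
Bisect:
  x_lo=-3.6230 |R|=3.1930  x_hi=-0.2731 |R|=0.7610
  mid=-1.94806 |R|=0.31735 →hi
  mid=-2.78553 |R|=1.00036 →lo
  mid=-2.36679 |R|=0.53185 →hi
  mid=-2.57616 |R|=0.72784 →hi
  mid=-2.68085 |R|=0.85361 →hi
  mid=-2.73319 |R|=0.92424 →hi
  mid=-2.75936 |R|=0.96160 →hi
  mid=-2.77244 |R|=0.98080 →hi
  mid=-2.77899 |R|=0.99053 →hi
  mid=-2.78226 |R|=0.99543 →hi
  ...
  [-2.78532,-2.78512] ⇒ x*=-2.7853
Interval (-2.7853, 0).

(-2.7853,0); λ=-1 ⇒ h* = 2.7853.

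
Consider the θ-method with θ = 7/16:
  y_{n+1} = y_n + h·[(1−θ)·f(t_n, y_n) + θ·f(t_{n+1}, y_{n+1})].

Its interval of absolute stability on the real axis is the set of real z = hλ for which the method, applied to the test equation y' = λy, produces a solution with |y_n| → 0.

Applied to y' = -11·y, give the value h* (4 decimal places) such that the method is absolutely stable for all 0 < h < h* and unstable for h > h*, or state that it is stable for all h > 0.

(-16.0000,0); λ=-11 ⇒ h* = (16)/11 = 1.4545.

With y'=λy (z=hλ):
  y_{n+1} = y_n + z·[9/16·y_n + 7/16·y_{n+1}] ⇒ (1 − 7/16z)y_{n+1} = (1 + 9/16z)y_n
  so R(z) = (1 + 9/16z)/(1 − 7/16z).

Need |R(x)|<1, x<0.
x=-0.5: |R|=0.5897
R=−1: 1+9/16x = −1+7/16x ⇒ -1/8x=2 ⇒ x=2/(-1/8)=-16.0000
Confirm numerically:
  x=-14.699: |R|=0.97811 <1
  x=-13.133: |R|=0.94687 <1
  x=-10.901: |R|=0.88952 <1
  x=-16.334: |R|=1.00513 >1
  x=-16.315: |R|=1.00484 >1
So |R|<1 on (-16.0000, 0).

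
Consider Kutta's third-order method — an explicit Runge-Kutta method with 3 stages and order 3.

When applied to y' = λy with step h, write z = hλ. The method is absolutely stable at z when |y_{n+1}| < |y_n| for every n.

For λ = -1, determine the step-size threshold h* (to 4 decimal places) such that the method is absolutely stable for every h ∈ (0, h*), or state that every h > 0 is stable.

(-2.5127,0); λ=-1 ⇒ h* = 2.5127.

On y'=λy, z=hλ:
  order 3, 3-stage ⇒ R(z)=1+z+z^2/2+z^3/6
  (e.g. R(-0.38)=0.68305, |R|=0.68305)

Boundary: |R(x)|=1, x<0.
x=-0.38: |R|=0.6831
|R(-1.66)|=0.0446 |R(-0.86)|=0.4038 |R(-0.76)|=0.4556
Bisect:
  x_lo=-3.3960 |R|=3.1572  x_hi=-0.1218 |R|=0.8853
  mid=-1.75889 |R|=0.11895 →hi
  mid=-2.57745 |R|=1.10959 →lo
  mid=-2.16817 |R|=0.51643 →hi
  mid=-2.37281 |R|=0.78427 →hi
  mid=-2.47513 |R|=0.93921 →hi
  mid=-2.52629 |R|=1.02240 →lo
  mid=-2.50071 |R|=0.98032 →hi
  ...
  [-2.51290,-2.51270] ⇒ x*=-2.5127
Stable set (-2.5127, 0).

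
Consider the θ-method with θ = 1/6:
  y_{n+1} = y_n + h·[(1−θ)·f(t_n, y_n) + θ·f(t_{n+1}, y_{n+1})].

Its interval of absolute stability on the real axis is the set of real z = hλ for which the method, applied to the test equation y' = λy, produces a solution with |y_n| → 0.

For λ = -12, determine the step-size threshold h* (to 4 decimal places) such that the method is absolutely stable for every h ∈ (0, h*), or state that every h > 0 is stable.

(-3.0000,0); λ=-12 ⇒ h* = (3)/12 = 0.2500.

On y'=λy, z=hλ:
  y_{n+1} = y_n + z·[5/6·y_n + 1/6·y_{n+1}] ⇒ (1 − 1/6z)y_{n+1} = (1 + 5/6z)y_n
  ⇒ R(z) = (1 + 5/6z)/(1 − 1/6z).

Solve |R(x)|<1 on ℝ⁻.
x=-1.55: |R|=0.2318
R=−1: 1+5/6x = −1+1/6x ⇒ -2/3x=2 ⇒ x=2/(-2/3)=-3.0000
Confirm numerically:
  x=-2.728: |R|=0.87534 <1
  x=-2.658: |R|=0.84200 <1
  x=-2.524: |R|=0.77663 <1
  x=-1.665: |R|=0.30333 <1
  x=-3.552: |R|=1.23116 >1
  x=-3.401: |R|=1.17062 >1
  x=-3.342: |R|=1.14644 >1
Interval (-3.0000, 0).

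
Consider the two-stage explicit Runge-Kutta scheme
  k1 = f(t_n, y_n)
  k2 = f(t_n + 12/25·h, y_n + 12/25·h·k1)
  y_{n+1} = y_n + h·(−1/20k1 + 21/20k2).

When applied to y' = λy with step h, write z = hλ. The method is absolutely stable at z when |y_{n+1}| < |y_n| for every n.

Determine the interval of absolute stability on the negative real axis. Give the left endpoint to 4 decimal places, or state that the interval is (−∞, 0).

With y'=λy (z=hλ):
  k1=λy_n ⇒ h·k1=z·y_n;  k2=λ(1+12/25z)y_n ⇒ h·k2=z(1+12/25z)y_n
  y_{n+1}/y_n = 1 − 1/20z + 21/20z(1+12/25z) = 1 + z + 63/125z²
  R(z) = 1 + z + 63/125z².

Find x<0 with |R(x)|<1.
x=-1.56: |R|=0.6665
R=1: x+63/125x²=0 ⇒ x=−125/63=-1.9841; min R=1−1/(4·63/125)=0.5040>−1
Confirm numerically:
  x=-1.519: |R|=0.64391 <1
  x=-1.309: |R|=0.55459 <1
  x=-1.252: |R|=0.53802 <1
  x=-2.461: |R|=1.59149 >1
  x=-2.282: |R|=1.34259 >1
  x=-2.189: |R|=1.22603 >1
So |R|<1 on (-1.9841, 0).

(-1.9841, 0).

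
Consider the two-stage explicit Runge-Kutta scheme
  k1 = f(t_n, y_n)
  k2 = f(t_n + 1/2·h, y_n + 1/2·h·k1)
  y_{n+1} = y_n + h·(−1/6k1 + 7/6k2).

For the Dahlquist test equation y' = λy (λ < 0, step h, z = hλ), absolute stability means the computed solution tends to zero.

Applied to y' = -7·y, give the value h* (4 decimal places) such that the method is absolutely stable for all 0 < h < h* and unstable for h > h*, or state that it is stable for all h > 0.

Set f=λy, z=hλ:
  k1=λy_n ⇒ h·k1=z·y_n;  k2=λ(1+1/2z)y_n ⇒ h·k2=z(1+1/2z)y_n
  y_{n+1}/y_n = 1 − 1/6z + 7/6z(1+1/2z) = 1 + z + 7/12z²
  so R(z) = 1 + z + 7/12z².

Find x<0 with |R(x)|<1.
x=-1.79: |R|=1.0791
R=1: x+7/12x²=0 ⇒ x=−12/7=-1.7143; min R=1−1/(4·7/12)=0.5714>−1
Confirm numerically:
  x=-1.490: |R|=0.80506 <1
  x=-1.470: |R|=0.79053 <1
  x=-1.103: |R|=0.60669 <1
  x=-0.935: |R|=0.57496 <1
  x=-2.257: |R|=1.71453 >1
  x=-2.036: |R|=1.38209 >1
  x=-1.893: |R|=1.19735 >1
Interval (-1.7143, 0).

(-1.7143,0); λ=-7 ⇒ h* = (12/7)/7 = 0.2449.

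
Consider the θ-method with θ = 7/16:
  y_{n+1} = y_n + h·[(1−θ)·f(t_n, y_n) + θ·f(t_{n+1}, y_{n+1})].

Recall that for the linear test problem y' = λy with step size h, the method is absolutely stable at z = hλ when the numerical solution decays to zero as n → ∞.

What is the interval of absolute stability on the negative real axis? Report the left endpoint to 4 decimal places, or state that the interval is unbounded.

z∈(-16.0000,0).

Set f=λy, z=hλ:
  y_{n+1} = y_n + z·[9/16·y_n + 7/16·y_{n+1}] ⇒ (1 − 7/16z)y_{n+1} = (1 + 9/16z)y_n
  Hence R(z) = (1 + 9/16z)/(1 − 7/16z).

Find x<0 with |R(x)|<1.
x=-1.79: |R|=0.0039
R=−1: 1+9/16x = −1+7/16x ⇒ -1/8x=2 ⇒ x=2/(-1/8)=-16.0000
Confirm numerically:
  x=-12.020: |R|=0.92051 <1
  x=-10.352: |R|=0.87231 <1
  x=-7.721: |R|=0.76362 <1
  x=-16.356: |R|=1.00546 >1
  x=-16.334: |R|=1.00513 >1
Stable set (-16.0000, 0).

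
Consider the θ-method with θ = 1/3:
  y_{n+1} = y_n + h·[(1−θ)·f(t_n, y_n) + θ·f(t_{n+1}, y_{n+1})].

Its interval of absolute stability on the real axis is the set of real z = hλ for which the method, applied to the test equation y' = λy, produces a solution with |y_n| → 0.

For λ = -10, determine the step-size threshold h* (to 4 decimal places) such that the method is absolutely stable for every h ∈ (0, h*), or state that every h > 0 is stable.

(-6.0000,0); λ=-10 ⇒ h* = (6)/10 = 0.6000.

On y'=λy, z=hλ:
  y_{n+1} = y_n + z·[2/3·y_n + 1/3·y_{n+1}] ⇒ (1 − 1/3z)y_{n+1} = (1 + 2/3z)y_n
  so R(z) = (1 + 2/3z)/(1 − 1/3z).

Find x<0 with |R(x)|<1.
x=-1.35: |R|=0.0690
R=−1: 1+2/3x = −1+1/3x ⇒ -1/3x=2 ⇒ x=2/(-1/3)=-6.0000
Confirm numerically:
  x=-3.346: |R|=0.58178 <1
  x=-3.168: |R|=0.54086 <1
  x=-2.844: |R|=0.45996 <1
  x=-2.616: |R|=0.39744 <1
  x=-6.446: |R|=1.04722 >1
  x=-6.338: |R|=1.03620 >1
Stable set (-6.0000, 0).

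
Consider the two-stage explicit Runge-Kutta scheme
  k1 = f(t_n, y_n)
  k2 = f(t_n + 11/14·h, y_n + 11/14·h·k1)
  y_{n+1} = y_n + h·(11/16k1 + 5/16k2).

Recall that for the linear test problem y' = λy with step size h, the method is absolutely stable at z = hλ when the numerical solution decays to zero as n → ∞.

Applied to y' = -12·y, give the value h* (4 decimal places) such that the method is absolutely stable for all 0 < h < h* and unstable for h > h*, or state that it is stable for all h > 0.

With y'=λy (z=hλ):
  k1=λy_n ⇒ h·k1=z·y_n;  k2=λ(1+11/14z)y_n ⇒ h·k2=z(1+11/14z)y_n
  y_{n+1}/y_n = 1 + 11/16z + 5/16z(1+11/14z) = 1 + z + 55/224z²
  Hence R(z) = 1 + z + 55/224z².

Boundary: |R(x)|=1, x<0.
x=-1.54: |R|=0.0423
R=1: x+55/224x²=0 ⇒ x=−224/55=-4.0727; min R=1−1/(4·55/224)=-0.0182>−1
Confirm numerically:
  x=-3.613: |R|=0.59217 <1
  x=-3.335: |R|=0.39590 <1
  x=-3.117: |R|=0.26855 <1
  x=-2.231: |R|=0.00888 <1
  x=-4.538: |R|=1.51843 >1
  x=-4.420: |R|=1.37688 >1
  x=-4.276: |R|=1.21342 >1
Stable set (-4.0727, 0).

(-4.0727,0); λ=-12 ⇒ h* = (224/55)/12 = 0.3394.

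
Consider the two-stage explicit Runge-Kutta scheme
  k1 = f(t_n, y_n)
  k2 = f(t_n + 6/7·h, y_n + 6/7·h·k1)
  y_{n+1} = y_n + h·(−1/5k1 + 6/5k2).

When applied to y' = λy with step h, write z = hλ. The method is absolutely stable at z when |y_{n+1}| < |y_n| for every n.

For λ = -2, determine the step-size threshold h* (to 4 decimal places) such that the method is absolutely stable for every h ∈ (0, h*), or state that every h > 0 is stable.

Set f=λy, z=hλ:
  k1=λy_n ⇒ h·k1=z·y_n;  k2=λ(1+6/7z)y_n ⇒ h·k2=z(1+6/7z)y_n
  y_{n+1}/y_n = 1 − 1/5z + 6/5z(1+6/7z) = 1 + z + 36/35z²
  Hence R(z) = 1 + z + 36/35z².

Solve |R(x)|<1 on ℝ⁻.
x=-0.45: |R|=0.7583
R=1: x+36/35x²=0 ⇒ x=−35/36=-0.9722; min R=1−1/(4·36/35)=0.7569>−1
Confirm numerically:
  x=-0.739: |R|=0.82272 <1
  x=-0.581: |R|=0.76621 <1
  x=-0.562: |R|=0.76287 <1
  x=-1.486: |R|=1.78529 >1
  x=-1.267: |R|=1.38415 >1
  x=-1.251: |R|=1.35872 >1
Stable set (-0.9722, 0).

(-0.9722,0); λ=-2 ⇒ h* = (35/36)/2 = 0.4861.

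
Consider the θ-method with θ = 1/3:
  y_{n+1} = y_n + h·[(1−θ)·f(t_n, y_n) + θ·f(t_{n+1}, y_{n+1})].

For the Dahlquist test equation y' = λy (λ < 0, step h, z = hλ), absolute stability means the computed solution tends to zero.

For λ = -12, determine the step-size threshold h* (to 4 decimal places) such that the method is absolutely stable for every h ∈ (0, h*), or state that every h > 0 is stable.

With y'=λy (z=hλ):
  y_{n+1} = y_n + z·[2/3·y_n + 1/3·y_{n+1}] ⇒ (1 − 1/3z)y_{n+1} = (1 + 2/3z)y_n
  Hence R(z) = (1 + 2/3z)/(1 − 1/3z).

Boundary: |R(x)|=1, x<0.
x=-1.22: |R|=0.1327
R=−1: 1+2/3x = −1+1/3x ⇒ -1/3x=2 ⇒ x=2/(-1/3)=-6.0000
Confirm numerically:
  x=-5.702: |R|=0.96575 <1
  x=-5.067: |R|=0.88434 <1
  x=-3.470: |R|=0.60896 <1
  x=-6.308: |R|=1.03309 >1
  x=-6.052: |R|=1.00574 >1
So |R|<1 on (-6.0000, 0).

(-6.0000,0); λ=-12 ⇒ h* = (6)/12 = 0.5000.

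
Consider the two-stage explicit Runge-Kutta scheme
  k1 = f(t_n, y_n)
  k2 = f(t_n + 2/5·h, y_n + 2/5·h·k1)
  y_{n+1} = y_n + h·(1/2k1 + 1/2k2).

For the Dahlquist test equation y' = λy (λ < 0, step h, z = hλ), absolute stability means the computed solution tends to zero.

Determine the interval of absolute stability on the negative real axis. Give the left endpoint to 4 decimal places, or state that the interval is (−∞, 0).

(-5.0000, 0).

Test eqn y'=λy, z=hλ:
  k1=λy_n ⇒ h·k1=z·y_n;  k2=λ(1+2/5z)y_n ⇒ h·k2=z(1+2/5z)y_n
  y_{n+1}/y_n = 1 + 1/2z + 1/2z(1+2/5z) = 1 + z + 1/5z²
  R(z) = 1 + z + 1/5z².

Need |R(x)|<1, x<0.
x=-1.15: |R|=0.1145
R=1: x+1/5x²=0 ⇒ x=−5=-5.0000; min R=1−1/(4·1/5)=-0.2500>−1
Confirm numerically:
  x=-4.971: |R|=0.97117 <1
  x=-4.640: |R|=0.66592 <1
  x=-3.916: |R|=0.15101 <1
  x=-3.169: |R|=0.16049 <1
  x=-5.173: |R|=1.17899 >1
  x=-5.094: |R|=1.09577 >1
So |R|<1 on (-5.0000, 0).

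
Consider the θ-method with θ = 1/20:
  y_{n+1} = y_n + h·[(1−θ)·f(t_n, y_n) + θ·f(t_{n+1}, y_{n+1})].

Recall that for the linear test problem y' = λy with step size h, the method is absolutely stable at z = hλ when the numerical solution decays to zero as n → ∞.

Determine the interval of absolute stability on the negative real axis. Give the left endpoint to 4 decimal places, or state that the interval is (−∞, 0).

On y'=λy, z=hλ:
  y_{n+1} = y_n + z·[19/20·y_n + 1/20·y_{n+1}] ⇒ (1 − 1/20z)y_{n+1} = (1 + 19/20z)y_n
  ⇒ R(z) = (1 + 19/20z)/(1 − 1/20z).

Solve |R(x)|<1 on ℝ⁻.
x=-1.51: |R|=0.4040
R=−1: 1+19/20x = −1+1/20x ⇒ -9/10x=2 ⇒ x=2/(-9/10)=-2.2222
Confirm numerically:
  x=-1.278: |R|=0.20124 <1
  x=-0.951: |R|=0.09217 <1
  x=-0.907: |R|=0.13235 <1
  x=-2.605: |R|=1.30480 >1
  x=-2.416: |R|=1.15560 >1
So |R|<1 on (-2.2222, 0).

z∈(-2.2222,0).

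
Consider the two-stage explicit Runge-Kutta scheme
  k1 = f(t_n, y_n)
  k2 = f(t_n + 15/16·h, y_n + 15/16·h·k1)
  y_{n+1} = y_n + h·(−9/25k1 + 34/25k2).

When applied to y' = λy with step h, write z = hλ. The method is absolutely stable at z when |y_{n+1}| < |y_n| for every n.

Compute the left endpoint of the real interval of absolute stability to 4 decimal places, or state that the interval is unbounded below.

Test eqn y'=λy, z=hλ:
  k1=λy_n ⇒ h·k1=z·y_n;  k2=λ(1+15/16z)y_n ⇒ h·k2=z(1+15/16z)y_n
  y_{n+1}/y_n = 1 − 9/25z + 34/25z(1+15/16z) = 1 + z + 51/40z²
  Hence R(z) = 1 + z + 51/40z².

Boundary: |R(x)|=1, x<0.
x=-1.6: |R|=2.6640
R=1: x+51/40x²=0 ⇒ x=−40/51=-0.7843; min R=1−1/(4·51/40)=0.8039>−1
Confirm numerically:
  x=-0.700: |R|=0.92475 <1
  x=-0.600: |R|=0.85900 <1
  x=-0.417: |R|=0.80471 <1
  x=-1.190: |R|=1.61553 >1
  x=-1.167: |R|=1.56941 >1
Interval (-0.7843, 0).

left endpoint -0.7843.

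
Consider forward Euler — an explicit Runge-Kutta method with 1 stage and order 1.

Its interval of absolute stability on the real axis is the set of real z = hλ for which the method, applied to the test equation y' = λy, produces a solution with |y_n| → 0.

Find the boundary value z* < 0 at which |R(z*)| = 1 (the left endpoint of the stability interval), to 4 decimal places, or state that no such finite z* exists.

z* = -2.0000.

On y'=λy, z=hλ:
  order 1, 1-stage ⇒ R(z)=1+z
  (e.g. R(-1.56)=-0.56000, |R|=0.56000)

Need |R(x)|<1, x<0.
x=-1.56: |R|=0.5600
|R(-2.26)|=1.2600 |R(-2.07)|=1.0700 |R(-1.93)|=0.9300
Bisect:
  x_lo=-2.5504 |R|=1.5504  x_hi=-0.3317 |R|=0.6683
  mid=-1.44105 |R|=0.44105 →hi
  mid=-1.99572 |R|=0.99572 →hi
  mid=-2.27306 |R|=1.27306 →lo
  mid=-2.13439 |R|=1.13439 →lo
  mid=-2.06506 |R|=1.06506 →lo
  mid=-2.03039 |R|=1.03039 →lo
  mid=-2.01306 |R|=1.01306 →lo
  mid=-2.00439 |R|=1.00439 →lo
  ...
  [-2.00006,-1.99992] ⇒ x*=-2.0000
Stable set (-2.0000, 0).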